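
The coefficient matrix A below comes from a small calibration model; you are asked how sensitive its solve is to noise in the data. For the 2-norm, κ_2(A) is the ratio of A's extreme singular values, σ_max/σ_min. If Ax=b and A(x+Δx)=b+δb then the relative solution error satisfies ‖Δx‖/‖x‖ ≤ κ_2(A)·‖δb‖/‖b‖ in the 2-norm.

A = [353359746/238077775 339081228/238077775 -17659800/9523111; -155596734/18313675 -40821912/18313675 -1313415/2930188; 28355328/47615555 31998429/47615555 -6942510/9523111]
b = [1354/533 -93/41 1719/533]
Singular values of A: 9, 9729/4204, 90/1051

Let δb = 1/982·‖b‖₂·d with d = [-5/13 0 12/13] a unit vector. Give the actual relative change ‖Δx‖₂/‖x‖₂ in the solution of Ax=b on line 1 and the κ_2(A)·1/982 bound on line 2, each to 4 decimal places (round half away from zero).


0.0024
0.1070

from the listed singular values, σ₁ = 9, σ_n = 90/1051
condition number: 9 ÷ (90/1051) = 105.1000
worst-case relative error ≤ 105.1000 × 1/982 = 0.1070
solve Ax = b  →  x = [-5.6210 20.4625 9.8470]
‖b‖ = 4.6904, ‖x‖ = 23.3939
δb = ε·‖b‖·d = [-0.0018 0.0000 0.0044]; solving A·Δx = δb gives ‖Δx‖ = 0.0558
realised ‖Δx‖/‖x‖ = 0.0024
tightness: 0.0024 against a bound of 0.1070 (unrounded ratio ≈ 0.0223)


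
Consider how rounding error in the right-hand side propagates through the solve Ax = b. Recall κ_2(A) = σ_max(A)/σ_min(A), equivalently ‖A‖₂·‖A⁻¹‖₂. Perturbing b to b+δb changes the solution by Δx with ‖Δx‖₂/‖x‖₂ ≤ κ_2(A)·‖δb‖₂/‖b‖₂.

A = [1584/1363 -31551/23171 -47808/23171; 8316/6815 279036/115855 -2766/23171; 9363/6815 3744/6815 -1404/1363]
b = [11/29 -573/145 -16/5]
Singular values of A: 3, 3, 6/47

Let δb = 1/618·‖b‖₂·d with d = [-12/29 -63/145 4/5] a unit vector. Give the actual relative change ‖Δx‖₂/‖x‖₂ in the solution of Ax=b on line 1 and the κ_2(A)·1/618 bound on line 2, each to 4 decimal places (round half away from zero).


from the listed singular values, σ₁ = 3, σ_n = 6/47
κ = σ_max/σ_min = 3/(6/47) = 23.5000
bound on ‖Δx‖/‖x‖: κ·ε = 23.5000·1/618 = 0.0380
solve Ax = b  →  x = [-6.3678 1.3543 -4.6643]
‖b‖₂ = 5.0990 and ‖x‖₂ = 8.0087
δb = ε·‖b‖·d = [-0.0034 -0.0036 0.0066]; solving A·Δx = δb gives ‖Δx‖ = 0.0646
dividing the unrounded norms, ‖Δx‖/‖x‖ = 0.0081
so the bound overstates the realised error by a factor of ≈ 4.7119 (computed from the unrounded values)

0.0081
0.0380


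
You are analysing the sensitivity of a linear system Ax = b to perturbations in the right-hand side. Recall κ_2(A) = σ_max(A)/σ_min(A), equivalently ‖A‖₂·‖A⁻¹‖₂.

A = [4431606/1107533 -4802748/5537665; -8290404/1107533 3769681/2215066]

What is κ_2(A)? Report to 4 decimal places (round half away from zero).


238.3500

M = AᵀA = [305778305268/4244392201 -343994231682/21221961005; -343994231682/21221961005 1548539530969/424439220100]. tr(M)=19111463449/252492100, det(M)=6365529/63123025
λ_max, λ_min = (19111463449/252492100 ± √365222319229905841201/63752260562410000)/2 = 7569/100, 3364/2524921
κ = σ_max/σ_min = (87/10)/(58/1589) = 238.3500


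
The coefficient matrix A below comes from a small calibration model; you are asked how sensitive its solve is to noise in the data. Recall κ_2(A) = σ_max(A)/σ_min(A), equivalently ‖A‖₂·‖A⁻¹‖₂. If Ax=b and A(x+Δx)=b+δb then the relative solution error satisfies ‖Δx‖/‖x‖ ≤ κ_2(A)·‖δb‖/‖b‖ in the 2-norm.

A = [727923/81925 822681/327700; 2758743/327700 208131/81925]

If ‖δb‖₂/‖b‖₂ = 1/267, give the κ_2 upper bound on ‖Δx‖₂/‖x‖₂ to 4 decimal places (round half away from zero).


0.4232

M = AᵀA = [19130336793/127690000 348700464/7980625; 348700464/7980625 1628894457/127690000]. tr(M)=16607385/102152, det(M)=6765201/3268864
λ_max, λ_min = (16607385/102152 ± √4308107057604/163047361)/2 = 2601/16, 2601/204304
κ = σ_max/σ_min = (51/4)/(51/452) = 113.0000
worst-case relative error ≤ 113.0000 × 1/267 = 0.4232


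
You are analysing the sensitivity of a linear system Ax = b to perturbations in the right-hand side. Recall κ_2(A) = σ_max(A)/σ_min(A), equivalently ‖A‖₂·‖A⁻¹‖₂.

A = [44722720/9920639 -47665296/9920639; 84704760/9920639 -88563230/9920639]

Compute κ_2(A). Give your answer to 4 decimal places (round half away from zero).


251.5375

form AᵀA = [31747467304000/340550443489 -33333732971280/340550443489; -33333732971280/340550443489 35001474570244/340550443489] with trace 79368539684/404935129 and determinant 245862400/404935129
λ_max, λ_min = (79368539684/404935129 ± √6298966858280041821456/163972458698246641)/2 = 196, 1254400/404935129
so κ_2 = √(196 / (1254400/404935129)) = 251.5375


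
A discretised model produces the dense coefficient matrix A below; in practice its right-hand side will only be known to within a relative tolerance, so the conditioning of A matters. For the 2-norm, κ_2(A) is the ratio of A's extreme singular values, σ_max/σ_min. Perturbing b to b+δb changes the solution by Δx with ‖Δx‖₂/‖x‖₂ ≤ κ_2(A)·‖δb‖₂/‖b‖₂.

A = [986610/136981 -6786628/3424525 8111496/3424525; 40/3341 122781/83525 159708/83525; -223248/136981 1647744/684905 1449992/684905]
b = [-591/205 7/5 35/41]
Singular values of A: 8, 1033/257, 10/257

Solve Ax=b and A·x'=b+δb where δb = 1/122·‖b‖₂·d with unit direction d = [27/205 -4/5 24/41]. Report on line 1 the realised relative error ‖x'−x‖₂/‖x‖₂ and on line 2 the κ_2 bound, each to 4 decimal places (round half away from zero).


largest singular value 8, smallest 10/257
κ_2(A) = 8 / (10/257) = 205.6000
κ_2(A)·‖δb‖/‖b‖ = 1.6852
solve Ax = b  →  x = [9.5385 19.2431 -14.1214]
2-norm of b is 3.3166; of x, 25.7039
Δx = A⁻¹·δb where δb = 1/122·3.3166·d; ‖Δx‖ = 0.6987
realised ‖Δx‖/‖x‖ = 0.0272
tightness: 0.0272 against a bound of 1.6852 (unrounded ratio ≈ 0.0161)

0.0272
1.6852


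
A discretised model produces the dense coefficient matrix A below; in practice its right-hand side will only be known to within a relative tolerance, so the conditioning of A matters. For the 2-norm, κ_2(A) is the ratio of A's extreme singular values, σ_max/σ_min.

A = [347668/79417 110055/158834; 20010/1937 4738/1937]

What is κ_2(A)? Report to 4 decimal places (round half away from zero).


AᵀA = [4697902996/37319881 1056227850/37319881; 1056227850/37319881 964833049/149279524]; tr = 11752793/88804, det = 279841/22201
λ_max, λ_min = (11752793/88804 ± √137730527298225/7886150416)/2 = 529/4, 2116/22201
σ_max=√(529/4)=(23/2), σ_min=√(2116/22201)=(46/149) → κ = 37.2500

37.2500


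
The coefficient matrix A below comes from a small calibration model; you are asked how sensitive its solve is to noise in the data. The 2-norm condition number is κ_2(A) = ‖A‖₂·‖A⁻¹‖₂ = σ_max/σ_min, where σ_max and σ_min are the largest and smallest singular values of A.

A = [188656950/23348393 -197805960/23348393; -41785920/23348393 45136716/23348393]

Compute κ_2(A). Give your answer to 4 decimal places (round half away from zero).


314.1920

M = AᵀA = [22211485956900/324299497729 -23321563539120/324299497729; -23321563539120/324299497729 24488114778576/324299497729]. tr(M)=55528657236/385611769, det(M)=81000000/385611769
eigenvalues of AᵀA: λ = (tr ± √(tr²−4·det))/2 = 144, 562500/385611769
κ_2(A) = √(λ_max/λ_min) = √(144 / (562500/385611769)) = 314.1920


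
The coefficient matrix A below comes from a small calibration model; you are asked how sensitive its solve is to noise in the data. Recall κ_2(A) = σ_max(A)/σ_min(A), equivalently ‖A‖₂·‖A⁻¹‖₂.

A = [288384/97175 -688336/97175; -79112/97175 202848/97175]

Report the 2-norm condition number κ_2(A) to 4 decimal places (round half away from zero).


149.5000

M = AᵀA = [143078464/15108769 -343284480/15108769; -343284480/15108769 823926016/15108769]. tr(M)=5721920/89401, det(M)=16384/89401
λ_max, λ_min = (5721920/89401 ± √32734509502464/7992538801)/2 = 64, 256/89401
σ_max=√64=8, σ_min=√(256/89401)=(16/299) → κ = 149.5000


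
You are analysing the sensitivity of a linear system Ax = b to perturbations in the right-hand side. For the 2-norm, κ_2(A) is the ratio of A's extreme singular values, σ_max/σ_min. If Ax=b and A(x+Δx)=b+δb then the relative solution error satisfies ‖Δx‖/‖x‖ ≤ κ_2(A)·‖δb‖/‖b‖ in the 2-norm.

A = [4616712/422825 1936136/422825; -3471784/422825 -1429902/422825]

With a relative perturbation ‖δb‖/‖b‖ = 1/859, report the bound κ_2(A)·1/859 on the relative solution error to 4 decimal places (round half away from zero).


form AᵀA = [1334692553344/7151239225 22244629104/286049569; 22244629104/286049569 231729693604/7151239225] with trace 9268770692/42315025 and determinant 479785216/1057875625
solving λ² − 9268770692/42315025·λ + 479785216/1057875625 = 0 gives λ = 5476/25, 87616/42315025
so κ_2 = √((5476/25) / (87616/42315025)) = 325.2500
bound on ‖Δx‖/‖x‖: κ·ε = 325.2500·1/859 = 0.3786

0.3786


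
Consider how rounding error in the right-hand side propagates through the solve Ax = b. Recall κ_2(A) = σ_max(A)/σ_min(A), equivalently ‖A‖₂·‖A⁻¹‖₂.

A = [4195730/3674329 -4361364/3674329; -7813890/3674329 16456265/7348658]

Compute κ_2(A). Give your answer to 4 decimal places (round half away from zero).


AᵀA = [272183485000/46715202769 -285788332305/46715202769; -285788332305/46715202769 1200327479281/186860811076]; tr = 2721832841/222188836, det = 60025/55547209
solving λ² − 2721832841/222188836·λ + 60025/55547209 = 0 gives λ = 49/4, 4900/55547209
so κ_2 = √((49/4) / (4900/55547209)) = 372.6500

372.6500


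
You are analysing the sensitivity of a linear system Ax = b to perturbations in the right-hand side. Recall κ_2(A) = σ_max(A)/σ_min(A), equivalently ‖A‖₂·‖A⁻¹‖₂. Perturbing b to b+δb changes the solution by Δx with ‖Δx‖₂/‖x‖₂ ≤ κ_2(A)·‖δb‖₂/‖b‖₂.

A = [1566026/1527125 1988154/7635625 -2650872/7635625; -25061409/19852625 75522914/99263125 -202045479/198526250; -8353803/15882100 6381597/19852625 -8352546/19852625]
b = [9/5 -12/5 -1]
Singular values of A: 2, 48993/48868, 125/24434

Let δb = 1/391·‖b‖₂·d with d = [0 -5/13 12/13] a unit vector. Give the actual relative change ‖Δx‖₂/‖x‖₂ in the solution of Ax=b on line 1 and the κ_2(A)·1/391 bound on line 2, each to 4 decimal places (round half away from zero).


largest singular value 2, smallest 125/24434
condition number: 2 ÷ (125/24434) = 390.9440
bound on ‖Δx‖/‖x‖: κ·ε = 390.9440·1/391 = 0.9999
solve Ax = b  →  x = [1.7985 -0.0612 0.0816]
2-norm of b is 3.1623; of x, 1.8014
Δx = A⁻¹·δb where δb = 1/391·3.1623·d; ‖Δx‖ = 1.5809
dividing the unrounded norms, ‖Δx‖/‖x‖ = 0.8776
so the bound overstates the realised error by a factor of ≈ 1.1393 (computed from the unrounded values)

0.8776
0.9999


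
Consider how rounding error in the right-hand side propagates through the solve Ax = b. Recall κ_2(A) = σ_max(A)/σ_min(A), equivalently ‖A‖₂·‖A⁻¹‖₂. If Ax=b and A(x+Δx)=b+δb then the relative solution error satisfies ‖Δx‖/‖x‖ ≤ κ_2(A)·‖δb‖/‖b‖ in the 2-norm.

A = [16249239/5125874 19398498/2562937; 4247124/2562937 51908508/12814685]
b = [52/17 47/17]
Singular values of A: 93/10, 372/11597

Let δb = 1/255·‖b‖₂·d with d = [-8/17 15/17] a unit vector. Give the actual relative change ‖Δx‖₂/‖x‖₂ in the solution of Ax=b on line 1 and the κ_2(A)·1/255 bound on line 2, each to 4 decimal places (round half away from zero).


σ_max = 93/10, σ_min = 372/11597
κ = σ_max/σ_min = (93/10)/(372/11597) = 289.9250
worst-case relative error ≤ 289.9250 × 1/255 = 1.1370
solve Ax = b  →  x = [-28.6112 12.3873]
‖b‖ = 4.1231, ‖x‖ = 31.1777
δb = ε·‖b‖·d = [-0.0076 0.0143]; solving A·Δx = δb gives ‖Δx‖ = 0.5041
relative error = 0.0162
so the bound overstates the realised error by a factor of ≈ 70.3238 (computed from the unrounded values)

0.0162
1.1370


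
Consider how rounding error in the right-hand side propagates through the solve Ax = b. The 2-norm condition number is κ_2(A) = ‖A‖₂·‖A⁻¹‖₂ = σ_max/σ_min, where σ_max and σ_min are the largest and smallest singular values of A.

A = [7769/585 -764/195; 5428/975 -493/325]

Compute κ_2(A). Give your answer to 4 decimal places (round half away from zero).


135.0000

M = AᵀA = [10497649/50625 -1020544/16875; -1020544/16875 99289/5625]. tr(M)=18226/81, det(M)=25/9
eigenvalues of AᵀA: λ = (tr ± √(tr²−4·det))/2 = 225, 1/81
κ_2(A) = √(λ_max/λ_min) = √(225 / (1/81)) = 135.0000


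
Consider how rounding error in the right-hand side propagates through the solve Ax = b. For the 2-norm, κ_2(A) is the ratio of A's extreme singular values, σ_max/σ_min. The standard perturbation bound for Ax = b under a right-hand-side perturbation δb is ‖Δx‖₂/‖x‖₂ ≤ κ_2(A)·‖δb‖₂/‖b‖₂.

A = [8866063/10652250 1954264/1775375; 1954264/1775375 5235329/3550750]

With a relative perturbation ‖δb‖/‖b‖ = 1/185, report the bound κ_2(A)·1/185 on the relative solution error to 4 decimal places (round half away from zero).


1.8426

M = AᵀA = [8643855730441/4538817202500 960405454424/378234766875; 960405454424/378234766875 1707410434601/504313022500]. tr(M)=480210992837/90776344050, det(M)=6996025/29048430096
λ_max, λ_min = (480210992837/90776344050 ± √57648664805460621323236/2060086159770992600625)/2 = 529/100, 330625/7262107524
κ = σ_max/σ_min = (23/10)/(575/85218) = 340.8720
perturbation bound = 340.8720·1/185 = 1.8426


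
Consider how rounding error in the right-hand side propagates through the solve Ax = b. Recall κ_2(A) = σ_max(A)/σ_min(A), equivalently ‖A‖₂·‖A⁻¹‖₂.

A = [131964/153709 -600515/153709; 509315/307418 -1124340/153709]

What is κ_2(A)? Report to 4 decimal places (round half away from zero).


374.9000

form AᵀA = [329059758409/94505826724 -365567975010/23626456681; -365567975010/23626456681 1624758700825/23626456681] with trace 4061924189/56220004 and determinant 2088025/56220004
solving λ² − 4061924189/56220004·λ + 2088025/56220004 = 0 gives λ = 289/4, 7225/14055001
κ_2(A) = √(λ_max/λ_min) = √((289/4) / (7225/14055001)) = 374.9000


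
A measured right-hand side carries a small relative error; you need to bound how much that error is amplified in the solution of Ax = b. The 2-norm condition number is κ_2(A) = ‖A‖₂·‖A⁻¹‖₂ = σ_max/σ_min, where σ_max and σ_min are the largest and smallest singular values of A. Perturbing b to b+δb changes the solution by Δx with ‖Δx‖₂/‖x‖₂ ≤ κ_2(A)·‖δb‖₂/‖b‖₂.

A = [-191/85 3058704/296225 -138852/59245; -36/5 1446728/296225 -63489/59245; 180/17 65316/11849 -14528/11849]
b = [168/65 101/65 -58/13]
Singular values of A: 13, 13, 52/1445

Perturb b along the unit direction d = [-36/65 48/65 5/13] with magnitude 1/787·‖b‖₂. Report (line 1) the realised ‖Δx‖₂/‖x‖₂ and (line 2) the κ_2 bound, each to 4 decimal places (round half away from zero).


0.0034
0.4590

from the listed singular values, σ₁ = 13, σ_n = 52/1445
κ = σ_max/σ_min = 13/(52/1445) = 361.2500
κ_2(A)·‖δb‖/‖b‖ = 0.4590
solve Ax = b  →  x = [-0.3801 -12.1424 -54.2343]
‖b‖ = 5.3852, ‖x‖ = 55.5783
δb = ε·‖b‖·d = [-0.0038 0.0051 0.0026]; solving A·Δx = δb gives ‖Δx‖ = 0.1901
dividing the unrounded norms, ‖Δx‖/‖x‖ = 0.0034
so the bound overstates the realised error by a factor of ≈ 134.1681 (computed from the unrounded values)


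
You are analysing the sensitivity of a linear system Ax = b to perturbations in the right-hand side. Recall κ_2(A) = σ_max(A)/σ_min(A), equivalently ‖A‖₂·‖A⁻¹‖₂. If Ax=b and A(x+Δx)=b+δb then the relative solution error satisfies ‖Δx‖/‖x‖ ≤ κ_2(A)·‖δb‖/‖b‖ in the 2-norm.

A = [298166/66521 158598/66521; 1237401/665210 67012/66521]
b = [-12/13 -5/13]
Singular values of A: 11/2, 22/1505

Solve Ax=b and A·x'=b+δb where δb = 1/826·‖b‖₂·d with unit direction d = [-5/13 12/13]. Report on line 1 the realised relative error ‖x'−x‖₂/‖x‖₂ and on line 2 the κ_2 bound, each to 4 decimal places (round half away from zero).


0.4555
0.4555

from the listed singular values, σ₁ = 11/2, σ_n = 22/1505
κ = σ_max/σ_min = (11/2)/(22/1505) = 376.2500
bound on ‖Δx‖/‖x‖: κ·ε = 376.2500·1/826 = 0.4555
solve Ax = b  →  x = [-0.1604 -0.0856]
‖b‖₂ = 1.0000 and ‖x‖₂ = 0.1818
Δx = A⁻¹·δb where δb = 1/826·1.0000·d; ‖Δx‖ = 0.0828
relative error = 0.4555
so the bound is sharp here: realised error equals the bound


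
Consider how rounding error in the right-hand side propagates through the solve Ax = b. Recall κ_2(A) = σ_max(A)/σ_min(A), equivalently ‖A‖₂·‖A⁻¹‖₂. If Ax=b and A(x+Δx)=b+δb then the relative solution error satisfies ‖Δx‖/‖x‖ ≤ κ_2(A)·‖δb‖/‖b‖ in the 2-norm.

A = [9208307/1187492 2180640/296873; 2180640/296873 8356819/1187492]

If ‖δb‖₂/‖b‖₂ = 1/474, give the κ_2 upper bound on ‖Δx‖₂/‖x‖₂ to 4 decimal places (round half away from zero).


0.7447

AᵀA = [191291285089/1676738704 11386211760/104796169; 11386211760/104796169 173507106721/1676738704]; tr = 216883705/996872, det = 12117361/31899904
eigenvalues of AᵀA: λ = (tr ± √(tr²−4·det))/2 = 3481/16, 3481/1993744
so κ_2 = √((3481/16) / (3481/1993744)) = 353.0000
κ_2(A)·‖δb‖/‖b‖ = 0.7447


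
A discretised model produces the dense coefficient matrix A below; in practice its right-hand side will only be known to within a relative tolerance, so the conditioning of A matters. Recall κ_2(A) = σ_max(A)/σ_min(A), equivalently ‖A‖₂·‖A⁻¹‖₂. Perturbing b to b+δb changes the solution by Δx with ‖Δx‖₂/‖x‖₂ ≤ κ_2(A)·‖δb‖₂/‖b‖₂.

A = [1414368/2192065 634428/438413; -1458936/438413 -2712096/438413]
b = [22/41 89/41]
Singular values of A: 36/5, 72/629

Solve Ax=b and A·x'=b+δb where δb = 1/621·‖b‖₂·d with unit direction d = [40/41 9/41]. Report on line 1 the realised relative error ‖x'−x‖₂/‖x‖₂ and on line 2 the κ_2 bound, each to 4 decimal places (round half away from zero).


σ_max = 36/5, σ_min = 72/629
κ_2(A) = (36/5) / (72/629) = 62.9000
κ_2(A)·‖δb‖/‖b‖ = 0.1013
solve Ax = b  →  x = [-7.8391 3.8660]
2-norm of b is 2.2361; of x, 8.7405
with δb = [0.0035 0.0008], A·Δx = δb → ‖Δx‖ = 0.0315
realised ‖Δx‖/‖x‖ = 0.0036
tightness: 0.0036 against a bound of 0.1013 (unrounded ratio ≈ 0.0355)

0.0036
0.1013


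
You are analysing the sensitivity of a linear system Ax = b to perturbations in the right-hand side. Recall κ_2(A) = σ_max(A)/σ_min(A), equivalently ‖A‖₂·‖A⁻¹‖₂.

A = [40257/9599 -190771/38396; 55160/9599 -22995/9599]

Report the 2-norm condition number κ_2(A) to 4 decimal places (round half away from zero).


4.1375

form AᵀA = [5544889/109561 -15164667/438244; -15164667/438244 53334001/1752976] with trace 142052225/1752976 and determinant 37515625/109561
eigenvalues of AᵀA: λ = (tr ± √(tr²−4·det))/2 = 1225/16, 490000/109561
so κ_2 = √((1225/16) / (490000/109561)) = 4.1375


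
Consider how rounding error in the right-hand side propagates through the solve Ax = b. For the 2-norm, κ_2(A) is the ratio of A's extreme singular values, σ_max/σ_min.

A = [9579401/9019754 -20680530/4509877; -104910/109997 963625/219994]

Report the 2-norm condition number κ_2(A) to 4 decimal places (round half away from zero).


M = AᵀA = [197110575961/96737172676 -218814467040/24184293169; -218814467040/24184293169 3890212525225/96737172676]. tr(M)=1215741553/28773698, det(M)=17850625/230189584
λ_max, λ_min = (1215741553/28773698 ± √369442677361105296/206981424148801)/2 = 169/4, 105625/57547396
κ_2(A) = √(λ_max/λ_min) = √((169/4) / (105625/57547396)) = 151.7200

151.7200


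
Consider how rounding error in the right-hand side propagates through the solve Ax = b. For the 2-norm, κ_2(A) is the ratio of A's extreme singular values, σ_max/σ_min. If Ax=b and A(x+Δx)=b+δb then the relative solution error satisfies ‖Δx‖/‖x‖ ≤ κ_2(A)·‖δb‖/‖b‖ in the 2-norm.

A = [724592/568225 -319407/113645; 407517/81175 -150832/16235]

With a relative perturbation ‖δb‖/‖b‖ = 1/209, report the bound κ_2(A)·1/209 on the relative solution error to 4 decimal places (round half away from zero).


AᵀA = [13859949961/516607441 -25946426880/516607441; -25946426880/516607441 48671406025/516607441]; tr = 216371474/1787569, det = 9150625/1787569
λ_max, λ_min = (216371474/1787569 ± √46751185266610176/3195402929761)/2 = 121, 75625/1787569
κ_2(A) = √(λ_max/λ_min) = √(121 / (75625/1787569)) = 53.4800
perturbation bound = 53.4800·1/209 = 0.2559

0.2559


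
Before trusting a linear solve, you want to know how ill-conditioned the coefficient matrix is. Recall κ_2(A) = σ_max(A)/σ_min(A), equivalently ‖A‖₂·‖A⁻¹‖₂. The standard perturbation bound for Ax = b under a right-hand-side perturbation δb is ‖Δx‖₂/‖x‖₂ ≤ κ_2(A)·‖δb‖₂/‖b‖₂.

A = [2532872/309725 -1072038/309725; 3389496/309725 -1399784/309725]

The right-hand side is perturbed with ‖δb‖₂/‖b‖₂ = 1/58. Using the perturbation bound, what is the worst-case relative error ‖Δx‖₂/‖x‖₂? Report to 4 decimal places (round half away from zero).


AᵀA = [55089611392/295167925 -4590706032/59033585; -4590706032/59033585 9565109908/295167925]; tr = 198937604/908209, det = 479785216/567630625
char-poly roots: 5476/25 and 87616/22705225
σ_max=√(5476/25)=(74/5), σ_min=√(87616/22705225)=(296/4765) → κ = 238.2500
bound on ‖Δx‖/‖x‖: κ·ε = 238.2500·1/58 = 4.1078

4.1078


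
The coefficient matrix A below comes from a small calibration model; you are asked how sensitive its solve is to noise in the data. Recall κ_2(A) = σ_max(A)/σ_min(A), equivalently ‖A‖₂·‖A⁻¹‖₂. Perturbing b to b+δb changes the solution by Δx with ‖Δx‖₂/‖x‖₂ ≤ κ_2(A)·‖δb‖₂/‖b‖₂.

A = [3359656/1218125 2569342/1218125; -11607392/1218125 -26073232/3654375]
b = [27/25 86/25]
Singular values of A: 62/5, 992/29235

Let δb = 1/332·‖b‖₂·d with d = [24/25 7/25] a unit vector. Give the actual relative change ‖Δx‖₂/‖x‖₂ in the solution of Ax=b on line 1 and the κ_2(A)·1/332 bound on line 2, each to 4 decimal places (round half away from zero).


largest singular value 62/5, smallest 992/29235
condition number: (62/5) ÷ (992/29235) = 365.4375
worst-case relative error ≤ 365.4375 × 1/332 = 1.1007
solve Ax = b  →  x = [-35.5585 47.0081]
2-norm of b is 3.6056; of x, 58.9420
δb = ε·‖b‖·d = [0.0104 0.0030]; solving A·Δx = δb gives ‖Δx‖ = 0.3201
realised ‖Δx‖/‖x‖ = 0.0054
realised/bound (from unrounded values) ≈ 0.0049

0.0054
1.1007


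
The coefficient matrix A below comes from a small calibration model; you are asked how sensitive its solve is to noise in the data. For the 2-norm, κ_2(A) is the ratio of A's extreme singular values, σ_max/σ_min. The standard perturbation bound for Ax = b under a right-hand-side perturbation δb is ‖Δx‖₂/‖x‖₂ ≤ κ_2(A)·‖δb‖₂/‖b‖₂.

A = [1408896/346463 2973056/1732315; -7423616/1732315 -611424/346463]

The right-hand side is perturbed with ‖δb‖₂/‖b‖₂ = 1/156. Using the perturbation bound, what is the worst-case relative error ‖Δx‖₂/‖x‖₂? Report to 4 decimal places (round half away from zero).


1.4728

M = AᵀA = [9579692032/274482325 159657984/10979293; 159657984/10979293 1663316992/274482325]. tr(M)=864846848/21114025, det(M)=16777216/527850625
char-poly roots: 1024/25 and 16384/21114025
σ_max=√(1024/25)=(32/5), σ_min=√(16384/21114025)=(128/4595) → κ = 229.7500
bound on ‖Δx‖/‖x‖: κ·ε = 229.7500·1/156 = 1.4728


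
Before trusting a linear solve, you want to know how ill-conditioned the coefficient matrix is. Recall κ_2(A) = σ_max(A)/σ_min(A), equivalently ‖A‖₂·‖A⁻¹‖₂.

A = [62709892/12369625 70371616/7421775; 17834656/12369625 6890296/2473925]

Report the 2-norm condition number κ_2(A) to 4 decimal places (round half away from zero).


M = AᵀA = [6800968814864/244812196225 7650647385472/146887317735; 7650647385472/146887317735 8607119918656/88132390641]. tr(M)=956355423184/7623909225, det(M)=61465600/304956369
solving λ² − 956355423184/7623909225·λ + 61465600/304956369 = 0 gives λ = 3136/25, 490000/304956369
κ = σ_max/σ_min = (56/5)/(700/17463) = 279.4080

279.4080


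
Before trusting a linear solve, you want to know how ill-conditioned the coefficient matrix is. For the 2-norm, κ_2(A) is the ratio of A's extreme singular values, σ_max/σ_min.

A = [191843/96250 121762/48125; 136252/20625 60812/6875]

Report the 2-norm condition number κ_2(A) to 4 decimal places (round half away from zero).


144.3750

form AᵀA = [6351834721/133402500 705665369/11116875; 705665369/11116875 313652564/3705625] with trace 705733081/5336100 and determinant 1119364/1334025
solving λ² − 705733081/5336100·λ + 1119364/1334025 = 0 gives λ = 529/4, 8464/1334025
so κ_2 = √((529/4) / (8464/1334025)) = 144.3750


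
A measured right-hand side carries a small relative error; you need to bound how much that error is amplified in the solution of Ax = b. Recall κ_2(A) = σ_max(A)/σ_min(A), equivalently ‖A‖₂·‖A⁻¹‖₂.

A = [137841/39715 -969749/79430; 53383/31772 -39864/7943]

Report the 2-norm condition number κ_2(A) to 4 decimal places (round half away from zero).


61.1000

M = AᵀA = [2220389809/149328400 -948354561/18666050; -948354561/18666050 6504893329/37332100]. tr(M)=1129598525/5973136, det(M)=228765625/23892544
eigenvalues of AᵀA: λ = (tr ± √(tr²−4·det))/2 = 3025/16, 75625/1493284
so κ_2 = √((3025/16) / (75625/1493284)) = 61.1000


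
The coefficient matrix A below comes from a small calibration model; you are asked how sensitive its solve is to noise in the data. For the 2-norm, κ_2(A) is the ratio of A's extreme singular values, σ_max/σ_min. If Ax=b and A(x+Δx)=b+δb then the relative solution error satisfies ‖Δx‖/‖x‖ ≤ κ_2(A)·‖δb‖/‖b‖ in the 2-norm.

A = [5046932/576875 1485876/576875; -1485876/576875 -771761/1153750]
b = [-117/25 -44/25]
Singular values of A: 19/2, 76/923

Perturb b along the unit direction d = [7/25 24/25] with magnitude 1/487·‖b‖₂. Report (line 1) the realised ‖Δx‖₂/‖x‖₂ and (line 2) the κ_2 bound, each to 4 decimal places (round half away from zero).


0.0034
0.2369

from the listed singular values, σ₁ = 19/2, σ_n = 76/923
condition number: (19/2) ÷ (76/923) = 115.3750
perturbation bound = 115.3750·1/487 = 0.2369
solve Ax = b  →  x = [9.7974 -35.0947]
2-norm of b is 5.0000; of x, 36.4366
δb = ε·‖b‖·d = [0.0029 0.0099]; solving A·Δx = δb gives ‖Δx‖ = 0.1247
dividing the unrounded norms, ‖Δx‖/‖x‖ = 0.0034
so the bound overstates the realised error by a factor of ≈ 69.2296 (computed from the unrounded values)


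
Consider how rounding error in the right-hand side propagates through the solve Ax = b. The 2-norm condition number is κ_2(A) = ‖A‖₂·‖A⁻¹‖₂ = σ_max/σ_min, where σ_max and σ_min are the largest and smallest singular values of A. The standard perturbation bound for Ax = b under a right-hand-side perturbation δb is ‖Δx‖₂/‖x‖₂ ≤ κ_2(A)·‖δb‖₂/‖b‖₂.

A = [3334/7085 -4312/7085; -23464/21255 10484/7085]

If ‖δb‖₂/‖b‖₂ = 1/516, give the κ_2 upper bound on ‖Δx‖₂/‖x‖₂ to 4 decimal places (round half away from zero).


M = AᵀA = [153988/106929 -68432/35643; -68432/35643 30416/11881]. tr(M)=427732/106929, det(M)=64/106929
eigenvalues of AᵀA: λ = (tr ± √(tr²−4·det))/2 = 4, 16/106929
κ = σ_max/σ_min = 2/(4/327) = 163.5000
perturbation bound = 163.5000·1/516 = 0.3169

0.3169


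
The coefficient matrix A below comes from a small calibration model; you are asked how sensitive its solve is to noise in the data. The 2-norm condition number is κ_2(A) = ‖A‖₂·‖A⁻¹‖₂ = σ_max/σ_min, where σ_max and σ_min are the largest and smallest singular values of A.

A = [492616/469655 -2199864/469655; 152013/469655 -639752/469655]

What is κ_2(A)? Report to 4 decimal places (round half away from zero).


M = AᵀA = [10631139025/8823032761 -47237553000/8823032761; -47237553000/8823032761 209947369600/8823032761]. tr(M)=131218625/5248681, det(M)=40000/5248681
eigenvalues of AᵀA: λ = (tr ± √(tr²−4·det))/2 = 25, 1600/5248681
so κ_2 = √(25 / (1600/5248681)) = 286.3750

286.3750


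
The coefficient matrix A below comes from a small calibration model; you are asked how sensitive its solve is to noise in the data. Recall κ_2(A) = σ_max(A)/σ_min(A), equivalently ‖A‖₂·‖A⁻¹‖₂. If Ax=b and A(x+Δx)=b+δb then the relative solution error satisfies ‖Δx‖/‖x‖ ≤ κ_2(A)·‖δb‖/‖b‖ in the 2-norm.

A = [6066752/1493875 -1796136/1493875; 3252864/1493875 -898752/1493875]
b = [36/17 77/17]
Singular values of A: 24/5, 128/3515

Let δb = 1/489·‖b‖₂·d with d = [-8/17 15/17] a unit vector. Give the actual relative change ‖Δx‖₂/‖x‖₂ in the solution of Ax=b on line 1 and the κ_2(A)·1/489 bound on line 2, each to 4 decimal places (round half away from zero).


σ_max = 24/5, σ_min = 128/3515
κ = σ_max/σ_min = (24/5)/(128/3515) = 131.8125
perturbation bound = 131.8125·1/489 = 0.2696
solve Ax = b  →  x = [23.8672 78.8542]
‖b‖ = 5.0000, ‖x‖ = 82.3870
δb = ε·‖b‖·d = [-0.0048 0.0090]; solving A·Δx = δb gives ‖Δx‖ = 0.2808
relative error = 0.0034
tightness: 0.0034 against a bound of 0.2696 (unrounded ratio ≈ 0.0126)

0.0034
0.2696


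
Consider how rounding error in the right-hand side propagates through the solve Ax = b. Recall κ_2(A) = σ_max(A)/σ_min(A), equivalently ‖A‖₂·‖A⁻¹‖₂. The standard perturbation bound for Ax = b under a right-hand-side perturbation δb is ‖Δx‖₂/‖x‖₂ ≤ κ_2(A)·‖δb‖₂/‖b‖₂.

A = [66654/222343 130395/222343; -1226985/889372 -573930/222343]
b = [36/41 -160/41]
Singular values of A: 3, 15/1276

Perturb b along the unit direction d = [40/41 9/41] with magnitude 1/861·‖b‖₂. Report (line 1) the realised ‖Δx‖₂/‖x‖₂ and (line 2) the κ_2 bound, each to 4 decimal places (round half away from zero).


0.2964
0.2964

largest singular value 3, smallest 15/1276
condition number: 3 ÷ (15/1276) = 255.2000
worst-case relative error ≤ 255.2000 × 1/861 = 0.2964
solve Ax = b  →  x = [0.6275 1.1765]
‖b‖ = 4.0000, ‖x‖ = 1.3333
with δb = [0.0045 0.0010], A·Δx = δb → ‖Δx‖ = 0.3952
realised ‖Δx‖/‖x‖ = 0.2964
tightness: 0.2964 against a bound of 0.2964; the bound is attained (ratio 1)


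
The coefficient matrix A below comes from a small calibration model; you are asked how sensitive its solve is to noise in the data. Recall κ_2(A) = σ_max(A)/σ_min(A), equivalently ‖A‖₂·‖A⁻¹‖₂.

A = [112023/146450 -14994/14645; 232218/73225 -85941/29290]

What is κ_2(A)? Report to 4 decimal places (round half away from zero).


20.2000

AᵀA = [365199921/34316164 -86546880/8579041; -86546880/8579041 331405425/34316164]; tr = 414153/20402, det = 164025/163216
solving λ² − 414153/20402·λ + 164025/163216 = 0 gives λ = 81/4, 2025/40804
κ = σ_max/σ_min = (9/2)/(45/202) = 20.2000


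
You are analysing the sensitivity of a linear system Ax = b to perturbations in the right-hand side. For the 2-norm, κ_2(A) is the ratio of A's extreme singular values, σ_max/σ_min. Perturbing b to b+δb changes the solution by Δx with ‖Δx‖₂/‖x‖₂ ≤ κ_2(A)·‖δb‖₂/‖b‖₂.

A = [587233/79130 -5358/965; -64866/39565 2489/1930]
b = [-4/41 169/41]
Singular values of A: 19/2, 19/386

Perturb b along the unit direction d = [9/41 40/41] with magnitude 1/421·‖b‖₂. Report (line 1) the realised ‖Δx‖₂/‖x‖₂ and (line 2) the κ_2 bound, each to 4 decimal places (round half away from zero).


from the listed singular values, σ₁ = 19/2, σ_n = 19/386
condition number: (19/2) ÷ (19/386) = 193.0000
perturbation bound = 193.0000·1/421 = 0.4584
solve Ax = b  →  x = [48.6737 65.0737]
‖b‖ = 4.1231, ‖x‖ = 81.2632
Δx = A⁻¹·δb where δb = 1/421·4.1231·d; ‖Δx‖ = 0.1990
relative error = 0.0024
tightness: 0.0024 against a bound of 0.4584 (unrounded ratio ≈ 0.0053)

0.0024
0.4584


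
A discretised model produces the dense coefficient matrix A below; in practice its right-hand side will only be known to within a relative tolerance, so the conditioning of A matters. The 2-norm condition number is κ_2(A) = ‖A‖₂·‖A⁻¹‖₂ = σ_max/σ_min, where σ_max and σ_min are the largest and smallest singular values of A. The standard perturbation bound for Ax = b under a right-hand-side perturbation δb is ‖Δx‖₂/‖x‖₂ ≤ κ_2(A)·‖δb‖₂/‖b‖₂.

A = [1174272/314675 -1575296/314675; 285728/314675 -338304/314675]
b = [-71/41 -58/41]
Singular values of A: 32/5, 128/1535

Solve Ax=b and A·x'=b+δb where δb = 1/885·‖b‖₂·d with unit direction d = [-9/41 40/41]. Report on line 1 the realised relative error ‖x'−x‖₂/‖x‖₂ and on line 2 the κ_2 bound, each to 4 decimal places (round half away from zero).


0.0025
0.0867

σ_max = 32/5, σ_min = 128/1535
condition number: (32/5) ÷ (128/1535) = 76.7500
κ_2(A)·‖δb‖/‖b‖ = 0.0867
solve Ax = b  →  x = [-9.7813 -6.9453]
‖b‖ = 2.2361, ‖x‖ = 11.9963
re-solving with b+δb shifts x by Δx of norm 0.0303
realised ‖Δx‖/‖x‖ = 0.0025
tightness: 0.0025 against a bound of 0.0867 (unrounded ratio ≈ 0.0291)


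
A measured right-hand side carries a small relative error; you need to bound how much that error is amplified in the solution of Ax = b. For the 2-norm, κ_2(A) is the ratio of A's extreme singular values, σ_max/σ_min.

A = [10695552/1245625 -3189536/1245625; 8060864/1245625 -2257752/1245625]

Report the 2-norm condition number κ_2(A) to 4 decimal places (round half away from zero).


AᵀA = [7174894440448/62063265625 -2092531198464/62063265625; -2092531198464/62063265625 610823359552/62063265625]; tr = 2491429696/19860245, det = 2517630976/2482530625
solving λ² − 2491429696/19860245·λ + 2517630976/2482530625 = 0 gives λ = 3136/25, 802816/99301225
κ_2(A) = √(λ_max/λ_min) = √((3136/25) / (802816/99301225)) = 124.5625

124.5625


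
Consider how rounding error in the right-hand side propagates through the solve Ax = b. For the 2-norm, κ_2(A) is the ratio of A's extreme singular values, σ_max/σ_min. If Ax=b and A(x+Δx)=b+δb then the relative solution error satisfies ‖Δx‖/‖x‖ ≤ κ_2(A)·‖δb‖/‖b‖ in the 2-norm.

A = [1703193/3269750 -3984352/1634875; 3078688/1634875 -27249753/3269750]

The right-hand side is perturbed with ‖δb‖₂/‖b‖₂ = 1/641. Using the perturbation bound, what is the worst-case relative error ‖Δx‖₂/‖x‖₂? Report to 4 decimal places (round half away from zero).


0.4977

M = AᵀA = [65302632961/17106024100 -2901747456/171060241; -2901747456/171060241 1289678851201/17106024100]. tr(M)=403028401/5088050, det(M)=62742241/1017610000
char-poly roots: 7921/100 and 7921/10176100
κ = σ_max/σ_min = (89/10)/(89/3190) = 319.0000
bound on ‖Δx‖/‖x‖: κ·ε = 319.0000·1/641 = 0.4977


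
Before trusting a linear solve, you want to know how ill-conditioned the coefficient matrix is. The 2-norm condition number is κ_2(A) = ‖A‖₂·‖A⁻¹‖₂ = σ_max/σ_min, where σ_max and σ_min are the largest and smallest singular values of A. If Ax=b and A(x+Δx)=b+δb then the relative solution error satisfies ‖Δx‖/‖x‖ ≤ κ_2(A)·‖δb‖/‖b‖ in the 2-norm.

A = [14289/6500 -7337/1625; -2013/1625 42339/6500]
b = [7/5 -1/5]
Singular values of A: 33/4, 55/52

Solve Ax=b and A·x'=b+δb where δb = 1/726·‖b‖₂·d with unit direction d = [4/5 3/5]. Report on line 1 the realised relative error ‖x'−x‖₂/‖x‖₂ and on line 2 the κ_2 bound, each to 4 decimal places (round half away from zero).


0.0019
0.0107

from the listed singular values, σ₁ = 33/4, σ_n = 55/52
condition number: (33/4) ÷ (55/52) = 7.8000
κ_2(A)·‖δb‖/‖b‖ = 0.0107
solve Ax = b  →  x = [0.9416 0.1484]
‖b‖₂ = 1.4142 and ‖x‖₂ = 0.9532
Δx = A⁻¹·δb where δb = 1/726·1.4142·d; ‖Δx‖ = 0.0018
dividing the unrounded norms, ‖Δx‖/‖x‖ = 0.0019
so the bound overstates the realised error by a factor of ≈ 5.5606 (computed from the unrounded values)


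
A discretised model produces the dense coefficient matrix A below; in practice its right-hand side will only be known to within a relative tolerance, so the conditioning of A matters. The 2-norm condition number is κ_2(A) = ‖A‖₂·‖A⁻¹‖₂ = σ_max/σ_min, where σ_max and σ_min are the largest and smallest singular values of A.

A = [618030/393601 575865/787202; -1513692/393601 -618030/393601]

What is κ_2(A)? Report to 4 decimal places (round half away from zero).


58.2250

M = AᵀA = [15817896756/916696729 6588508815/916696729; 6588508815/916696729 11002750425/3666786916]. tr(M)=439493121/21696964, det(M)=656100/5424241
λ_max, λ_min = (439493121/21696964 ± √192926437357034241/470758246817296)/2 = 81/4, 32400/5424241
so κ_2 = √((81/4) / (32400/5424241)) = 58.2250


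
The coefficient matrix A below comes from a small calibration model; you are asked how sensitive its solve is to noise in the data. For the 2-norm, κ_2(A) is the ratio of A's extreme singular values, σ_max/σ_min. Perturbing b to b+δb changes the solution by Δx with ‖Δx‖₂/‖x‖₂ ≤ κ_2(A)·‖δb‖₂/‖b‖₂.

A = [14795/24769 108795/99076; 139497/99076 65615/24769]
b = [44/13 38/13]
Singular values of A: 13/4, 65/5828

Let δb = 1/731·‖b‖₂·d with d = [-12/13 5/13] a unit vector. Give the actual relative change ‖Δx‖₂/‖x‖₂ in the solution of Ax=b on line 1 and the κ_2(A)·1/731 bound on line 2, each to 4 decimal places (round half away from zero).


0.0031
0.3986

from the listed singular values, σ₁ = 13/4, σ_n = 65/5828
κ = σ_max/σ_min = (13/4)/(65/5828) = 291.4000
bound on ‖Δx‖/‖x‖: κ·ε = 291.4000·1/731 = 0.3986
solve Ax = b  →  x = [158.8054 -83.3014]
‖b‖ = 4.4721, ‖x‖ = 179.3273
δb = ε·‖b‖·d = [-0.0056 0.0024]; solving A·Δx = δb gives ‖Δx‖ = 0.5485
relative error = 0.0031
so the bound overstates the realised error by a factor of ≈ 130.3211 (computed from the unrounded values)


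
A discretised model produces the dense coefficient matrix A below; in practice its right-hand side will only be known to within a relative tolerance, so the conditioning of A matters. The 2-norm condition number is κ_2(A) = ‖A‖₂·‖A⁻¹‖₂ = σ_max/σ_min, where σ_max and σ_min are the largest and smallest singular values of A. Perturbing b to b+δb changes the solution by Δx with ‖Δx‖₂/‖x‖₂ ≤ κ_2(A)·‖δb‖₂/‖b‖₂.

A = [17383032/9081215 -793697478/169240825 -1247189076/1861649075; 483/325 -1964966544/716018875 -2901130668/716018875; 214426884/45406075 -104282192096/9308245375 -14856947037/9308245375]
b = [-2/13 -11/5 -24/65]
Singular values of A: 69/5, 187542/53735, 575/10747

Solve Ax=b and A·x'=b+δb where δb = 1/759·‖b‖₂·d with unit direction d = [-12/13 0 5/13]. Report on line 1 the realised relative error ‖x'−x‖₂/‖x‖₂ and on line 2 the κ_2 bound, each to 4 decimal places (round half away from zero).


0.0953
0.3398

from the listed singular values, σ₁ = 69/5, σ_n = 575/10747
κ_2(A) = (69/5) / (575/10747) = 257.9280
perturbation bound = 257.9280·1/759 = 0.3398
solve Ax = b  →  x = [-0.0279 -0.0605 0.5738]
2-norm of b is 2.2361; of x, 0.5776
with δb = [-0.0027 0.0000 0.0011], A·Δx = δb → ‖Δx‖ = 0.0551
relative error = 0.0953
realised/bound (from unrounded values) ≈ 0.2805
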